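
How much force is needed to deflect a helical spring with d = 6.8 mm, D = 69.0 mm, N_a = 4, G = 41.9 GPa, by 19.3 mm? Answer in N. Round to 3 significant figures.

164 N

k = Gd⁴/(8D³N_a) = (41.9×10³)(6.8⁴)/(8·69.0³·4) = 8.5222 N/mm
F = k·δ = 8.5222 × 19.3 = 164.48 N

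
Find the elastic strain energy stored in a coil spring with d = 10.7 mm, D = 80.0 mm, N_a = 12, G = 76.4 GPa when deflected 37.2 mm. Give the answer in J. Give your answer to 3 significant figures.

14.1 J

k = Gd⁴/(8D³N_a) = (76.4×10³)(10.7⁴)/(8·80.0³·12) = 20.375 N/mm
U = ½kδ² = 0.5 × 20.375 × 37.2² = 14098 N·mm = 14.098 J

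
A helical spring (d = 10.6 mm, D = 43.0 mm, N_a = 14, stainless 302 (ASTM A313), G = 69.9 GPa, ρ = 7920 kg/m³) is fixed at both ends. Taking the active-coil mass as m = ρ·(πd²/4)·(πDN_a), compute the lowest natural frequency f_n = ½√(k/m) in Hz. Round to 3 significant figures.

k = Gd⁴/(8D³N_a) = (69.9×10³)(10.6⁴)/(8·43.0³·14) = 99.101 N/mm = 99101 N/m
Wire length L = πDN_a = π·43.0·14 = 1891.2 mm
m = ρ·(πd²/4)·L = 7920 × 88.247×10⁻⁶ m² × 1.8912 m = 1.3218 kg
f_n = ½√(k/m) = 0.5·√(99101/1.3218) = 0.5·√(74973) = 136.91 Hz

137 Hz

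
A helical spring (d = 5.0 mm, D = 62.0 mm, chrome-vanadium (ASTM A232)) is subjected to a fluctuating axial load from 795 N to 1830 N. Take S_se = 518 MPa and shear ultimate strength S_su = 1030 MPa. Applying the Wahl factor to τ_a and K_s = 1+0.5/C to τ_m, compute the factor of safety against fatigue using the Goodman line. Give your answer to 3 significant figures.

0.324

C = D/d = 62.0/5.0 = 12.4000; K_W = (4C−1)/(4C−4)+0.615/C = 1.1154; K_s = 1+0.5/C = 1.0403
F_a = (F_max−F_min)/2 = 517.5 N; F_m = (F_max+F_min)/2 = 1312.5 N
τ_a = K_W·8F_aD/(πd³) = 1.1154 × 653.63 = 729.05 MPa
τ_m = K_s·8F_mD/(πd³) = 1.0403 × 1657.8 = 1724.6 MPa
Goodman: 1/n_f = τ_a/S_se + τ_m/S_su = 729.05/518 + 1724.6/1030 = 1.40743 + 1.67437 = 3.0818
n_f = 1/3.0818 = 0.3245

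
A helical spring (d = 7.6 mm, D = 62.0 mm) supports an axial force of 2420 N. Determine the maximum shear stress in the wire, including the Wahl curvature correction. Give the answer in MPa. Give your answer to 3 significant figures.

1030 MPa

Spring index C = D/d = 62.0/7.6 = 8.1579
K_W = (4C−1)/(4C−4) + 0.615/C = 31.632/28.632 + 0.0754 = 1.1802
τ₀ = 8FD/(πd³) = 8·2420·62.0/(π·7.6³) = 1.20032e+06/1379.1 = 870.37 MPa
τ_max = K·τ₀ = 1.1802 × 870.37 = 1027.2 MPa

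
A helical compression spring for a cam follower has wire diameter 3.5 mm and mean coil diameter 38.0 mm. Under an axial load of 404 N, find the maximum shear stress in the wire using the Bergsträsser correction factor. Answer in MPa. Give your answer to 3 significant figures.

Spring index C = D/d = 38.0/3.5 = 10.8571
K_B = (4C+2)/(4C−3) = 45.429/40.429 = 1.1237
τ₀ = 8FD/(πd³) = 8·404·38.0/(π·3.5³) = 122816/134.7 = 911.8 MPa
τ_max = K·τ₀ = 1.1237 × 911.8 = 1024.6 MPa

1020 MPa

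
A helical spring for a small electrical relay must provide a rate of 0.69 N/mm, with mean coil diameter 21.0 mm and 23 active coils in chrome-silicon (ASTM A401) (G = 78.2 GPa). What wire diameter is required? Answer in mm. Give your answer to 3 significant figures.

d = (8D³N_a·k / G)^(1/4) = (8·21.0³·23·0.69 / (78.2×10³))^0.25
  = (15.036)^0.25 = 1.9692 mm

1.97 mm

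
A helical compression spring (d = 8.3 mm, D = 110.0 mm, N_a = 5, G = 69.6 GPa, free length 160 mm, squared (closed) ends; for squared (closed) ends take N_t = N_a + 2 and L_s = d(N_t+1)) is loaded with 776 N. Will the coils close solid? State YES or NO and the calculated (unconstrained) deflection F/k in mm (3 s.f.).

YES, δ = 125 mm

k = Gd⁴/(8D³N_a) = (69.6×10³)(8.3⁴)/(8·110.0³·5) = 6.2042 N/mm
N_t = 7; L_s = 8.3·8 = 66.4 mm; δ_solid = L₀ − L_s = 160 − 66.4 = 93.6 mm
δ = F/k = 776/6.2042 = 125.08 mm
δ ≥ δ_solid → spring goes solid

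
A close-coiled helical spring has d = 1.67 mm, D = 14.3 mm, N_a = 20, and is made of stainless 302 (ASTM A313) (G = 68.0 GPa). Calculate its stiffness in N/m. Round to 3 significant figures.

1130 N/m

k = Gd⁴/(8D³N_a) = (68.0×10³ × 1.67⁴) / (8 × 14.3³ × 20)
  = 528901 / 467873 = 1.1304 N/mm = 1130.4 N/m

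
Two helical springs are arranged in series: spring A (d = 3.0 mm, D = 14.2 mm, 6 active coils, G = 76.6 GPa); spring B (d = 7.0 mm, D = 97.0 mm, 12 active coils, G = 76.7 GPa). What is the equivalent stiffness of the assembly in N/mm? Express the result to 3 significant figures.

k_A = Gd⁴/(8D³N_a) = (76.6×10³)(3.0⁴)/(8·14.2³·6) = 45.145 N/mm
k_B = Gd⁴/(8D³N_a) = (76.7×10³)(7.0⁴)/(8·97.0³·12) = 2.1018 N/mm
Series: 1/k_eq = 1/45.145 + 1/2.1018 = 0.49792; k_eq = 2.0083 N/mm

2.01 N/mm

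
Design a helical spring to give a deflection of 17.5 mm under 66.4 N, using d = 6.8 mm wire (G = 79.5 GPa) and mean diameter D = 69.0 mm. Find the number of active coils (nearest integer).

Required rate k = F/δ = 66.4/17.5 = 3.7943 N/mm
N_a = Gd⁴/(8D³k) = (79.5×10³ × 6.8⁴)/(8 × 69.0³ × 3.7943)
    = 1.69982e+08 / 9.97166e+06 = 17.05 → 17 coils

17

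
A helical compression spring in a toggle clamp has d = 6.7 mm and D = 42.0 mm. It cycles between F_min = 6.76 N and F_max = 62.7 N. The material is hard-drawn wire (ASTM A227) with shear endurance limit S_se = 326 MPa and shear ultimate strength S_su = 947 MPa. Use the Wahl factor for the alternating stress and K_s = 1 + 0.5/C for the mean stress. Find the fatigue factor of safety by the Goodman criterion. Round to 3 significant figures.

C = D/d = 42.0/6.7 = 6.2687; K_W = (4C−1)/(4C−4)+0.615/C = 1.2405; K_s = 1+0.5/C = 1.0798
F_a = (F_max−F_min)/2 = 27.97 N; F_m = (F_max+F_min)/2 = 34.73 N
τ_a = K_W·8F_aD/(πd³) = 1.2405 × 9.9462 = 12.338 MPa
τ_m = K_s·8F_mD/(πd³) = 1.0798 × 12.35 = 13.335 MPa
Goodman: 1/n_f = τ_a/S_se + τ_m/S_su = 12.338/326 + 13.335/947 = 0.03785 + 0.01408 = 0.051928
n_f = 1/0.051928 = 19.26

19.3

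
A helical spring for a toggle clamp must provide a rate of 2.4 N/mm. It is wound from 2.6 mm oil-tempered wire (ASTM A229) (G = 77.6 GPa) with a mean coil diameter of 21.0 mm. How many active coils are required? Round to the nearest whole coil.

20

N_a = Gd⁴/(8D³k) = (77.6×10³ × 2.6⁴)/(8 × 21.0³ × 2.4)
    = 3.54613e+06 / 177811 = 19.94 → 20 coils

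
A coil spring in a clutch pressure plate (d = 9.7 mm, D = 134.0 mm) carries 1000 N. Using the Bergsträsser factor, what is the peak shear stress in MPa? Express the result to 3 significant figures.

Spring index C = D/d = 134.0/9.7 = 13.8144
K_B = (4C+2)/(4C−3) = 57.258/52.258 = 1.0957
τ₀ = 8FD/(πd³) = 8·1000·134.0/(π·9.7³) = 1.072e+06/2867.2 = 373.88 MPa
τ_max = K·τ₀ = 1.0957 × 373.88 = 409.65 MPa

410 MPa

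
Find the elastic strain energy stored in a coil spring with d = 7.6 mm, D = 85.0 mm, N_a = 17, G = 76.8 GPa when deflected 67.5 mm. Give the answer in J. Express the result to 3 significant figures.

6.99 J

k = Gd⁴/(8D³N_a) = (76.8×10³)(7.6⁴)/(8·85.0³·17) = 3.0677 N/mm
U = ½kδ² = 0.5 × 3.0677 × 67.5² = 6988.7 N·mm = 6.9887 J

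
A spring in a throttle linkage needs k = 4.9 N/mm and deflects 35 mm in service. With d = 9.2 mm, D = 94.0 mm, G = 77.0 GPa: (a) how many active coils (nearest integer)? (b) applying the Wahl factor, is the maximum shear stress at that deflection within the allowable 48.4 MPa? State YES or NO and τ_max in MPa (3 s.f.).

N_a = Gd⁴/(8D³k) = (77.0×10³)(9.2⁴)/(8·94.0³·4.9) = 16.94 → N_a = 17
Actual rate k = Gd⁴/(8D³·17) = 4.8834 N/mm
Working load F = kδ = 4.8834·35 = 170.92 N
C = 94.0/9.2 = 10.2174; K_W = (4C−1)/(4C−4)+0.615/C = 1.1416
τ_max = K_W·8FD/(πd³) = 1.1416·52.54 = 59.978 MPa
τ_max > 48.4 MPa → exceeds allowable

(a) 17 coils; (b) NO, τ_max = 60.0 MPa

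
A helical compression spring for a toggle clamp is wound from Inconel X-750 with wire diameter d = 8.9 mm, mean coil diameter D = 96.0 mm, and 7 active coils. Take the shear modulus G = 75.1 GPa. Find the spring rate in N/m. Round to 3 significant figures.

k = Gd⁴/(8D³N_a) = (75.1×10³ × 8.9⁴) / (8 × 96.0³ × 7)
  = 4.71194e+08 / 4.95452e+07 = 9.5104 N/mm = 9510.4 N/m

9510 N/m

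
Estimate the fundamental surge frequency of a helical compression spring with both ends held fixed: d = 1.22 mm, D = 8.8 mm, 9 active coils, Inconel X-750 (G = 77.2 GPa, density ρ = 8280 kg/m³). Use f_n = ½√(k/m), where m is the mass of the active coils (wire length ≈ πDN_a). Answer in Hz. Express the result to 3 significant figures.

602 Hz

k = Gd⁴/(8D³N_a) = (77.2×10³)(1.22⁴)/(8·8.8³·9) = 3.4856 N/mm = 3485.6 N/m
Wire length L = πDN_a = π·8.8·9 = 248.81 mm
m = ρ·(πd²/4)·L = 8280 × 1.169×10⁻⁶ m² × 0.24881 m = 0.0024083 kg
f_n = ½√(k/m) = 0.5·√(3485.6/0.0024083) = 0.5·√(1.4473e+06) = 601.52 Hz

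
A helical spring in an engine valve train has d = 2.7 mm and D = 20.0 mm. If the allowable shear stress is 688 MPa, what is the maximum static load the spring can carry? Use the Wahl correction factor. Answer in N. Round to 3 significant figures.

222 N

C = D/d = 20.0/2.7 = 7.4074
K_W = (4C−1)/(4C−4) + 0.615/C = 28.630/25.630 + 0.0830 = 1.2001
τ_max = K·8FD/(πd³) → F_max = τ_allow·πd³/(8DK)
F_max = 688·π·2.7³/(8·20.0·1.2001) = 42543/192.01 = 221.56 N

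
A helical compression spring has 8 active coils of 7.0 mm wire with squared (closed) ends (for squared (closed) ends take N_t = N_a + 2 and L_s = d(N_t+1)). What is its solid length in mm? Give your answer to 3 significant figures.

77.0 mm

squared (closed) ends: N_t = N_a + 2 = 8 + 2 = 10
L_s = d·(N_t+1) = 7.0 × 11 = 77 mm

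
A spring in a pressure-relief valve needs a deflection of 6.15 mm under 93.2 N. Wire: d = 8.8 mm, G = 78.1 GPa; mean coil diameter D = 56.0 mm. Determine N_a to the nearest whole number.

22

Required rate k = F/δ = 93.2/6.15 = 15.154 N/mm
N_a = Gd⁴/(8D³k) = (78.1×10³ × 8.8⁴)/(8 × 56.0³ × 15.154)
    = 4.68362e+08 / 2.12909e+07 = 22 → 22 coils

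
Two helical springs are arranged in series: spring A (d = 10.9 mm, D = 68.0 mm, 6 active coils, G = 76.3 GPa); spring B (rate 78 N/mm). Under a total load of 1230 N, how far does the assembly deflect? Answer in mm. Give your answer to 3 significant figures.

k_A = Gd⁴/(8D³N_a) = (76.3×10³)(10.9⁴)/(8·68.0³·6) = 71.361 N/mm
Series: 1/k_eq = 1/71.361 + 1/78 = 0.026834; k_eq = 37.267 N/mm
δ = F/k_eq = 1230/37.267 = 33.005 mm

33.0 mm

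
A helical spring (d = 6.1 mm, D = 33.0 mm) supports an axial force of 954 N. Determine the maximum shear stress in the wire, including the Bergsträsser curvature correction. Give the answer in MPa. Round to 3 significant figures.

448 MPa

Spring index C = D/d = 33.0/6.1 = 5.4098
K_B = (4C+2)/(4C−3) = 23.639/18.639 = 1.2682
τ₀ = 8FD/(πd³) = 8·954·33.0/(π·6.1³) = 251856/713.08 = 353.19 MPa
τ_max = K·τ₀ = 1.2682 × 353.19 = 447.94 MPa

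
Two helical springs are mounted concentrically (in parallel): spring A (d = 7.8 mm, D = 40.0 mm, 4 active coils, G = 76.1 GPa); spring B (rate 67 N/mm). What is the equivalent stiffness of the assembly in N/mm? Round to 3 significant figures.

k_A = Gd⁴/(8D³N_a) = (76.1×10³)(7.8⁴)/(8·40.0³·4) = 137.54 N/mm
Parallel: k_eq = 137.54 + 67 = 204.54 N/mm

205 N/mm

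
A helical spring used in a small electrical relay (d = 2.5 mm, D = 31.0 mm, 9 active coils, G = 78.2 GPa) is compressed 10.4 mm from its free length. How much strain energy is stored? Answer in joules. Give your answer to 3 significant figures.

k = Gd⁴/(8D³N_a) = (78.2×10³)(2.5⁴)/(8·31.0³·9) = 1.4241 N/mm
U = ½kδ² = 0.5 × 1.4241 × 10.4² = 77.017 N·mm = 0.077017 J

0.0770 J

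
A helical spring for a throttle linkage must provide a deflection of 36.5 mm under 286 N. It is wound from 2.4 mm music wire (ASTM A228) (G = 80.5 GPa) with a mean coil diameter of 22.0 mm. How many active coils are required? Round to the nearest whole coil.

Required rate k = F/δ = 286/36.5 = 7.8356 N/mm
N_a = Gd⁴/(8D³k) = (80.5×10³ × 2.4⁴)/(8 × 22.0³ × 7.8356)
    = 2.6708e+06 / 667469 = 4.001 → 4 coils

4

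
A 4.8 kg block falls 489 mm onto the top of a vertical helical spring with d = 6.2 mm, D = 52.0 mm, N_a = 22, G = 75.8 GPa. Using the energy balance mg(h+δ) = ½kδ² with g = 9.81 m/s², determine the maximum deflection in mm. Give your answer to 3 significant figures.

112 mm

k = Gd⁴/(8D³N_a) = (75.8×10³)(6.2⁴)/(8·52.0³·22) = 4.526 N/mm
W = mg = 4.8 × 9.81 = 47.088 N
½kδ² − Wδ − Wh = 0 → δ = (W + √(W² + 2kWh))/k
δ = (47.088 + √(2217.3 + 208431))/4.526 = (47.088 + 458.96)/4.526 = 111.81 mm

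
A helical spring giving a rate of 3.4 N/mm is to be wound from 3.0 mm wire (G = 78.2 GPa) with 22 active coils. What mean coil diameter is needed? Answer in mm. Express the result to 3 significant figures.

22.0 mm

D = (Gd⁴/(8N_a·k))^(1/3) = (78.2×10³·3.0⁴/(8·22·3.4))^(1/3)
  = (10585.2)^(1/3) = 21.9567 mm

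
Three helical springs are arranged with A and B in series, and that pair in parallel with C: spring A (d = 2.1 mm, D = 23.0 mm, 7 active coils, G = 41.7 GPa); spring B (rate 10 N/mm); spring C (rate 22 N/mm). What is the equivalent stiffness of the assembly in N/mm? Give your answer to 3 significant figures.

23.1 N/mm

k_A = Gd⁴/(8D³N_a) = (41.7×10³)(2.1⁴)/(8·23.0³·7) = 1.1903 N/mm
Springs A,B series: k_AB = 1/(1/1.1903+1/10) = 1.0637 N/mm; parallel with C: k_eq = 1.0637+22 = 23.064 N/mm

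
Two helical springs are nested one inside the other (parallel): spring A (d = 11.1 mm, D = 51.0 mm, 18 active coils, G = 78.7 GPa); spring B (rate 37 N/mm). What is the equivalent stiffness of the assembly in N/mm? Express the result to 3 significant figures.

k_A = Gd⁴/(8D³N_a) = (78.7×10³)(11.1⁴)/(8·51.0³·18) = 62.545 N/mm
Parallel: k_eq = 62.545 + 37 = 99.545 N/mm

99.5 N/mm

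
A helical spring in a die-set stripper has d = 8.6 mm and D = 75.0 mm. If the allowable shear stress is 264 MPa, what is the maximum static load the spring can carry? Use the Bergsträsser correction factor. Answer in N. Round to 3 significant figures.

760 N

C = D/d = 75.0/8.6 = 8.7209
K_B = (4C+2)/(4C−3) = 36.884/31.884 = 1.1568
τ_max = K·8FD/(πd³) → F_max = τ_allow·πd³/(8DK)
F_max = 264·π·8.6³/(8·75.0·1.1568) = 5.2753e+05/694.09 = 760.03 N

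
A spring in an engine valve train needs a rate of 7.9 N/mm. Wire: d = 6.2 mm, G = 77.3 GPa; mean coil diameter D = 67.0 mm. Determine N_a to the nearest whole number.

6

N_a = Gd⁴/(8D³k) = (77.3×10³ × 6.2⁴)/(8 × 67.0³ × 7.9)
    = 1.14221e+08 / 1.90082e+07 = 6.009 → 6 coils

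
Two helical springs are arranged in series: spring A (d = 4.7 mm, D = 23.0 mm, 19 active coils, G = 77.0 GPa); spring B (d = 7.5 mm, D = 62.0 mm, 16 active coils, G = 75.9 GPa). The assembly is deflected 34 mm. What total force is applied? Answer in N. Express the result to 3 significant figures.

k_A = Gd⁴/(8D³N_a) = (77.0×10³)(4.7⁴)/(8·23.0³·19) = 20.317 N/mm
k_B = Gd⁴/(8D³N_a) = (75.9×10³)(7.5⁴)/(8·62.0³·16) = 7.8723 N/mm
Series: 1/k_eq = 1/20.317 + 1/7.8723 = 0.17625; k_eq = 5.6738 N/mm
F = k_eq·δ = 5.6738·34 = 192.91 N

193 N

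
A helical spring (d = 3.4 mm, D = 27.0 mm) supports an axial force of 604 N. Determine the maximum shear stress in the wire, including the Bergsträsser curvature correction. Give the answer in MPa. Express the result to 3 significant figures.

Spring index C = D/d = 27.0/3.4 = 7.9412
K_B = (4C+2)/(4C−3) = 33.765/28.765 = 1.1738
τ₀ = 8FD/(πd³) = 8·604·27.0/(π·3.4³) = 130464/123.48 = 1056.6 MPa
τ_max = K·τ₀ = 1.1738 × 1056.6 = 1240.2 MPa

1240 MPa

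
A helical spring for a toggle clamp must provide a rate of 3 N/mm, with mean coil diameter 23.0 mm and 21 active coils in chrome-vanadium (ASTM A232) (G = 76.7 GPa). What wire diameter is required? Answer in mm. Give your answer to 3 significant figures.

d = (8D³N_a·k / G)^(1/4) = (8·23.0³·21·3 / (76.7×10³))^0.25
  = (79.95)^0.25 = 2.9902 mm

2.99 mm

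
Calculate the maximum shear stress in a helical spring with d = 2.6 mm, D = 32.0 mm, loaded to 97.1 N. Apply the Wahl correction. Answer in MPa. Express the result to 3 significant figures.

503 MPa

Spring index C = D/d = 32.0/2.6 = 12.3077
K_W = (4C−1)/(4C−4) + 0.615/C = 48.231/45.231 + 0.0500 = 1.1163
τ₀ = 8FD/(πd³) = 8·97.1·32.0/(π·2.6³) = 24857.6/55.217 = 450.18 MPa
τ_max = K·τ₀ = 1.1163 × 450.18 = 502.54 MPa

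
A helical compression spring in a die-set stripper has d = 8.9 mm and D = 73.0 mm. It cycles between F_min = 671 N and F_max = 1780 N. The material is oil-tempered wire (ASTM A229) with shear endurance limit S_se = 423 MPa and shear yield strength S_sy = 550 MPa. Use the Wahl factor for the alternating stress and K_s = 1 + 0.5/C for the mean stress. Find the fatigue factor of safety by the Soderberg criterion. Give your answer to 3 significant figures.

0.970

C = D/d = 73.0/8.9 = 8.2022; K_W = (4C−1)/(4C−4)+0.615/C = 1.1791; K_s = 1+0.5/C = 1.0610
F_a = (F_max−F_min)/2 = 554.5 N; F_m = (F_max+F_min)/2 = 1225.5 N
τ_a = K_W·8F_aD/(πd³) = 1.1791 × 146.22 = 172.41 MPa
τ_m = K_s·8F_mD/(πd³) = 1.0610 × 323.15 = 342.85 MPa
Soderberg: 1/n_f = τ_a/S_se + τ_m/S_sy = 172.41/423 + 342.85/550 = 0.40758 + 0.62336 = 1.0309
n_f = 1/1.0309 = 0.97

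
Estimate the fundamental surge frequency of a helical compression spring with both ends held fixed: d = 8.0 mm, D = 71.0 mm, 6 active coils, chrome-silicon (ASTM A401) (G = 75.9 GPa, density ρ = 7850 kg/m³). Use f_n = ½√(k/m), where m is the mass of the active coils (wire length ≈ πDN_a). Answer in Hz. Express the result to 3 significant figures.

k = Gd⁴/(8D³N_a) = (75.9×10³)(8.0⁴)/(8·71.0³·6) = 18.096 N/mm = 18096 N/m
Wire length L = πDN_a = π·71.0·6 = 1338.3 mm
m = ρ·(πd²/4)·L = 7850 × 50.265×10⁻⁶ m² × 1.3383 m = 0.52808 kg
f_n = ½√(k/m) = 0.5·√(18096/0.52808) = 0.5·√(34268) = 92.558 Hz

92.6 Hz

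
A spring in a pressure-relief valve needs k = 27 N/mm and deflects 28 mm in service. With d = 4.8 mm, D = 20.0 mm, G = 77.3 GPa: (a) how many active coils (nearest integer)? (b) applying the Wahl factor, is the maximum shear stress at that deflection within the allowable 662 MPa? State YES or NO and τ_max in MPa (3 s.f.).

N_a = Gd⁴/(8D³k) = (77.3×10³)(4.8⁴)/(8·20.0³·27) = 23.75 → N_a = 24
Actual rate k = Gd⁴/(8D³·24) = 26.715 N/mm
Working load F = kδ = 26.715·28 = 748.02 N
C = 20.0/4.8 = 4.1667; K_W = (4C−1)/(4C−4)+0.615/C = 1.3844
τ_max = K_W·8FD/(πd³) = 1.3844·344.47 = 476.91 MPa
τ_max ≤ 662 MPa → acceptable

(a) 24 coils; (b) YES, τ_max = 477 MPa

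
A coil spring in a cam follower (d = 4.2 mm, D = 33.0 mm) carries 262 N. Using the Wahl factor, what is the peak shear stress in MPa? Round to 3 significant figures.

Spring index C = D/d = 33.0/4.2 = 7.8571
K_W = (4C−1)/(4C−4) + 0.615/C = 30.429/27.429 + 0.0783 = 1.1876
τ₀ = 8FD/(πd³) = 8·262·33.0/(π·4.2³) = 69168/232.75 = 297.17 MPa
τ_max = K·τ₀ = 1.1876 × 297.17 = 352.94 MPa

353 MPa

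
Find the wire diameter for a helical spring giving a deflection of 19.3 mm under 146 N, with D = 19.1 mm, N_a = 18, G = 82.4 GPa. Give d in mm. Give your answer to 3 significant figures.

Required rate k = F/δ = 146/19.3 = 7.5648 N/mm
d = (8D³N_a·k / G)^(1/4) = (8·19.1³·18·7.5648 / (82.4×10³))^0.25
  = (92.115)^0.25 = 3.0980 mm

3.10 mm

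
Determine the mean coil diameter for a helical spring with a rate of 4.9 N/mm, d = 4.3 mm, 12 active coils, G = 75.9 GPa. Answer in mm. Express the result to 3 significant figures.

D = (Gd⁴/(8N_a·k))^(1/3) = (75.9×10³·4.3⁴/(8·12·4.9))^(1/3)
  = (55163.1)^(1/3) = 38.0671 mm

38.1 mm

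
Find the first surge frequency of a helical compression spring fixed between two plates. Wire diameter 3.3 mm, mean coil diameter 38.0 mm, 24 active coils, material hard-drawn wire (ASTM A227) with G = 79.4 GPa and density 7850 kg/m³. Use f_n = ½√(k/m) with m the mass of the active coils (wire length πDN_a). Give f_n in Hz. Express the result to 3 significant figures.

k = Gd⁴/(8D³N_a) = (79.4×10³)(3.3⁴)/(8·38.0³·24) = 0.89377 N/mm = 893.77 N/m
Wire length L = πDN_a = π·38.0·24 = 2865.1 mm
m = ρ·(πd²/4)·L = 7850 × 8.553×10⁻⁶ m² × 2.8651 m = 0.19237 kg
f_n = ½√(k/m) = 0.5·√(893.77/0.19237) = 0.5·√(4646.1) = 34.081 Hz

34.1 Hz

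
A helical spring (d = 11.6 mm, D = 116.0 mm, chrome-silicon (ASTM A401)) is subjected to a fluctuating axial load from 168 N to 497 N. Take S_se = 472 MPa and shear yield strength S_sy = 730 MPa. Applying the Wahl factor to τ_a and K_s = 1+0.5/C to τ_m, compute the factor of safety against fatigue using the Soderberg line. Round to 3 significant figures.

6.02

C = D/d = 116.0/11.6 = 10.0000; K_W = (4C−1)/(4C−4)+0.615/C = 1.1448; K_s = 1+0.5/C = 1.0500
F_a = (F_max−F_min)/2 = 164.5 N; F_m = (F_max+F_min)/2 = 332.5 N
τ_a = K_W·8F_aD/(πd³) = 1.1448 × 31.131 = 35.64 MPa
τ_m = K_s·8F_mD/(πd³) = 1.0500 × 62.924 = 66.07 MPa
Soderberg: 1/n_f = τ_a/S_se + τ_m/S_sy = 35.64/472 + 66.07/730 = 0.07551 + 0.09051 = 0.16601
n_f = 1/0.16601 = 6.024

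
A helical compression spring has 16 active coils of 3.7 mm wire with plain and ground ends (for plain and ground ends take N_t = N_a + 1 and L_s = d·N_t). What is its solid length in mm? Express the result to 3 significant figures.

62.9 mm

plain and ground ends: N_t = N_a + 1 = 16 + 1 = 17
L_s = d·N_t = 3.7 × 17 = 62.9 mm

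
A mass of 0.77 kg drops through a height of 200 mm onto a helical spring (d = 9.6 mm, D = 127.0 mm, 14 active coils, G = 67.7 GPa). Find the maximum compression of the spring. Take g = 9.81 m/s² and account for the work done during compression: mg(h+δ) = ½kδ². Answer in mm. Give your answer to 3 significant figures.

37.9 mm

k = Gd⁴/(8D³N_a) = (67.7×10³)(9.6⁴)/(8·127.0³·14) = 2.5064 N/mm
W = mg = 0.77 × 9.81 = 7.5537 N
½kδ² − Wδ − Wh = 0 → δ = (W + √(W² + 2kWh))/k
δ = (7.5537 + √(57.058 + 7572.93))/2.5064 = (7.5537 + 87.35)/2.5064 = 37.865 mm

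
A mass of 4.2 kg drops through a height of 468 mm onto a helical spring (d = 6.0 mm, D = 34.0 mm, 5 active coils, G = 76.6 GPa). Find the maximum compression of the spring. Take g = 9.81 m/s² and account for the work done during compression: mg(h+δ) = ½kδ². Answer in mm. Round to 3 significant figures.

k = Gd⁴/(8D³N_a) = (76.6×10³)(6.0⁴)/(8·34.0³·5) = 63.145 N/mm
W = mg = 4.2 × 9.81 = 41.202 N
½kδ² − Wδ − Wh = 0 → δ = (W + √(W² + 2kWh))/k
δ = (41.202 + √(1697.6 + 2.43518e+06))/63.145 = (41.202 + 1561.1)/63.145 = 25.374 mm

25.4 mm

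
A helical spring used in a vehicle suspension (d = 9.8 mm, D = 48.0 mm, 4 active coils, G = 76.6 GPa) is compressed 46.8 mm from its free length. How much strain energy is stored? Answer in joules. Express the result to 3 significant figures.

219 J

k = Gd⁴/(8D³N_a) = (76.6×10³)(9.8⁴)/(8·48.0³·4) = 199.65 N/mm
U = ½kδ² = 0.5 × 199.65 × 46.8² = 2.1864e+05 N·mm = 218.64 J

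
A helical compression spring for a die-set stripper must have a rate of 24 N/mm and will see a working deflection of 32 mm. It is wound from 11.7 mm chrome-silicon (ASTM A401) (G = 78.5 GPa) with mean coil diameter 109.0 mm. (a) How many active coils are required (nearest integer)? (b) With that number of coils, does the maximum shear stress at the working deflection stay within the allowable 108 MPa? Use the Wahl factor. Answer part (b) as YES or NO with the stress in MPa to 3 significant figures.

N_a = Gd⁴/(8D³k) = (78.5×10³)(11.7⁴)/(8·109.0³·24) = 5.916 → N_a = 6
Actual rate k = Gd⁴/(8D³·6) = 23.664 N/mm
Working load F = kδ = 23.664·32 = 757.26 N
C = 109.0/11.7 = 9.3162; K_W = (4C−1)/(4C−4)+0.615/C = 1.1562
τ_max = K_W·8FD/(πd³) = 1.1562·131.24 = 151.73 MPa
τ_max > 108 MPa → exceeds allowable

(a) 6 coils; (b) NO, τ_max = 152 MPa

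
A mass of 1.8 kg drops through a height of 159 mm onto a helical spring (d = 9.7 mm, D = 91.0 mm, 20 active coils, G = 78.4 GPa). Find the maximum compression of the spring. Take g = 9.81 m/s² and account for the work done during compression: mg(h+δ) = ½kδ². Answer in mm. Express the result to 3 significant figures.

34.5 mm

k = Gd⁴/(8D³N_a) = (78.4×10³)(9.7⁴)/(8·91.0³·20) = 5.7565 N/mm
W = mg = 1.8 × 9.81 = 17.658 N
½kδ² − Wδ − Wh = 0 → δ = (W + √(W² + 2kWh))/k
δ = (17.658 + √(311.8 + 32324.2))/5.7565 = (17.658 + 180.65)/5.7565 = 34.45 mm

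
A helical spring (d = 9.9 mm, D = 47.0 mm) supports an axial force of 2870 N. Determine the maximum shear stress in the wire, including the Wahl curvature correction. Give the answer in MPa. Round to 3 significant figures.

471 MPa

Spring index C = D/d = 47.0/9.9 = 4.7475
K_W = (4C−1)/(4C−4) + 0.615/C = 17.990/14.990 + 0.1295 = 1.3297
τ₀ = 8FD/(πd³) = 8·2870·47.0/(π·9.9³) = 1.07912e+06/3048.3 = 354.01 MPa
τ_max = K·τ₀ = 1.3297 × 354.01 = 470.72 MPa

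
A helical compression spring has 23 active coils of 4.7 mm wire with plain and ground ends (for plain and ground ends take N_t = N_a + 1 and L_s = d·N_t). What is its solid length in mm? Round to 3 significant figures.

113 mm

plain and ground ends: N_t = N_a + 1 = 23 + 1 = 24
L_s = d·N_t = 4.7 × 24 = 112.8 mm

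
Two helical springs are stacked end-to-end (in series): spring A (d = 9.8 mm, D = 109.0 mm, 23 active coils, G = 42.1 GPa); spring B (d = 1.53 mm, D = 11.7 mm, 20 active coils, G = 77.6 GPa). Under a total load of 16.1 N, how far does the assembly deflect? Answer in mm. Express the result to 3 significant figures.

19.6 mm

k_A = Gd⁴/(8D³N_a) = (42.1×10³)(9.8⁴)/(8·109.0³·23) = 1.6296 N/mm
k_B = Gd⁴/(8D³N_a) = (77.6×10³)(1.53⁴)/(8·11.7³·20) = 1.6594 N/mm
Series: 1/k_eq = 1/1.6296 + 1/1.6594 = 1.2163; k_eq = 0.82219 N/mm
δ = F/k_eq = 16.1/0.82219 = 19.582 mm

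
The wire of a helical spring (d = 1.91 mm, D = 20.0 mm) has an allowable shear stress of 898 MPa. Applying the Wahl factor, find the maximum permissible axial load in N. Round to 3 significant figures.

108 N

C = D/d = 20.0/1.91 = 10.4712
K_W = (4C−1)/(4C−4) + 0.615/C = 40.885/37.885 + 0.0587 = 1.1379
τ_max = K·8FD/(πd³) → F_max = τ_allow·πd³/(8DK)
F_max = 898·π·1.91³/(8·20.0·1.1379) = 19657/182.07 = 107.97 N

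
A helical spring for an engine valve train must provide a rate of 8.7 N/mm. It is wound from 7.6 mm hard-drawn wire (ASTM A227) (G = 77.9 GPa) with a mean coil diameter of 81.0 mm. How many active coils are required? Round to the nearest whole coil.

N_a = Gd⁴/(8D³k) = (77.9×10³ × 7.6⁴)/(8 × 81.0³ × 8.7)
    = 2.59891e+08 / 3.69883e+07 = 7.026 → 7 coils

7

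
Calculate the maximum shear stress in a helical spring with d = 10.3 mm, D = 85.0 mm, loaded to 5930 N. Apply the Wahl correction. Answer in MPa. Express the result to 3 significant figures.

Spring index C = D/d = 85.0/10.3 = 8.2524
K_W = (4C−1)/(4C−4) + 0.615/C = 32.010/29.010 + 0.0745 = 1.1779
τ₀ = 8FD/(πd³) = 8·5930·85.0/(π·10.3³) = 4.0324e+06/3432.9 = 1174.6 MPa
τ_max = K·τ₀ = 1.1779 × 1174.6 = 1383.6 MPa

1380 MPa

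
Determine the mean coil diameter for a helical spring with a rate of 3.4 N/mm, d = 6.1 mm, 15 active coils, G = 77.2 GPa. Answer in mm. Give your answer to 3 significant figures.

D = (Gd⁴/(8N_a·k))^(1/3) = (77.2×10³·6.1⁴/(8·15·3.4))^(1/3)
  = (261985)^(1/3) = 63.9871 mm

64.0 mm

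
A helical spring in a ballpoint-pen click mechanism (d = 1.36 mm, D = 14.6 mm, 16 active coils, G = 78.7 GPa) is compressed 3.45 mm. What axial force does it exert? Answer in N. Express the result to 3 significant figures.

2.33 N

k = Gd⁴/(8D³N_a) = (78.7×10³)(1.36⁴)/(8·14.6³·16) = 0.67587 N/mm
F = k·δ = 0.67587 × 3.45 = 2.3317 N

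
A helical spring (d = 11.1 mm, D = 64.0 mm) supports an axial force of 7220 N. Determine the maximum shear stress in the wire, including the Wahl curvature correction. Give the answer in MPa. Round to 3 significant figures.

Spring index C = D/d = 64.0/11.1 = 5.7658
K_W = (4C−1)/(4C−4) + 0.615/C = 22.063/19.063 + 0.1067 = 1.2640
τ₀ = 8FD/(πd³) = 8·7220·64.0/(π·11.1³) = 3.69664e+06/4296.5 = 860.38 MPa
τ_max = K·τ₀ = 1.2640 × 860.38 = 1087.5 MPa

1090 MPa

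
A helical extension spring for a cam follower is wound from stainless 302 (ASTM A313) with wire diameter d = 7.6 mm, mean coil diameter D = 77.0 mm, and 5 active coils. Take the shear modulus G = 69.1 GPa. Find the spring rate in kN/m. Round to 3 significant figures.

k = Gd⁴/(8D³N_a) = (69.1×10³ × 7.6⁴) / (8 × 77.0³ × 5)
  = 2.30533e+08 / 1.82613e+07 = 12.624 N/mm

12.6 kN/m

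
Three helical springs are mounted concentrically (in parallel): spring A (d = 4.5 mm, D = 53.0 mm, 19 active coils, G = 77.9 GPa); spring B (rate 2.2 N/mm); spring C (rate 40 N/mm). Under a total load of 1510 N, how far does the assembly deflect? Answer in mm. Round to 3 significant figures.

k_A = Gd⁴/(8D³N_a) = (77.9×10³)(4.5⁴)/(8·53.0³·19) = 1.4116 N/mm
Parallel: k_eq = 1.4116 + 2.2 + 40 = 43.612 N/mm
δ = F/k_eq = 1510/43.612 = 34.624 mm

34.6 mm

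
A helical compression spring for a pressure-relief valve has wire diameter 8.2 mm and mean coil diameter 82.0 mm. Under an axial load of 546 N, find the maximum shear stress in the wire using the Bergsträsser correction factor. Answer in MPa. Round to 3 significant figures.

235 MPa

Spring index C = D/d = 82.0/8.2 = 10.0000
K_B = (4C+2)/(4C−3) = 42.000/37.000 = 1.1351
τ₀ = 8FD/(πd³) = 8·546·82.0/(π·8.2³) = 358176/1732.2 = 206.78 MPa
τ_max = K·τ₀ = 1.1351 × 206.78 = 234.72 MPa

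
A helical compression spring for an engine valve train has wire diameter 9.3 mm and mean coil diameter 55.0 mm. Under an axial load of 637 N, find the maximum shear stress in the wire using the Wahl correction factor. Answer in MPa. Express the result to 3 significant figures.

139 MPa

Spring index C = D/d = 55.0/9.3 = 5.9140
K_W = (4C−1)/(4C−4) + 0.615/C = 22.656/19.656 + 0.1040 = 1.2566
τ₀ = 8FD/(πd³) = 8·637·55.0/(π·9.3³) = 280280/2527 = 110.92 MPa
τ_max = K·τ₀ = 1.2566 × 110.92 = 139.38 MPa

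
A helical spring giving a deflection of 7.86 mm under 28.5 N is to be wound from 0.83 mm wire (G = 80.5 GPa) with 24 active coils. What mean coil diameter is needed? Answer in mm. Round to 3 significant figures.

Required rate k = F/δ = 28.5/7.86 = 3.626 N/mm
D = (Gd⁴/(8N_a·k))^(1/3) = (80.5×10³·0.83⁴/(8·24·3.626))^(1/3)
  = (54.8763)^(1/3) = 3.8001 mm

3.80 mm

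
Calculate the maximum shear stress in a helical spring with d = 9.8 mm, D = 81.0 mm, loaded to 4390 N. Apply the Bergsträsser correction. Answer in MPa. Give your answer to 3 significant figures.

Spring index C = D/d = 81.0/9.8 = 8.2653
K_B = (4C+2)/(4C−3) = 35.061/30.061 = 1.1663
τ₀ = 8FD/(πd³) = 8·4390·81.0/(π·9.8³) = 2.84472e+06/2956.8 = 962.08 MPa
τ_max = K·τ₀ = 1.1663 × 962.08 = 1122.1 MPa

1120 MPa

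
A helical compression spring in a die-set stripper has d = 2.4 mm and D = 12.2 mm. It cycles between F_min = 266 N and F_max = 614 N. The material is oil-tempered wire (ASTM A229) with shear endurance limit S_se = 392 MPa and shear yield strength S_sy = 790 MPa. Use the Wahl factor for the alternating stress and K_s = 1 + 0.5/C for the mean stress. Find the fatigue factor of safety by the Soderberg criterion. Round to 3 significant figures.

C = D/d = 12.2/2.4 = 5.0833; K_W = (4C−1)/(4C−4)+0.615/C = 1.3047; K_s = 1+0.5/C = 1.0984
F_a = (F_max−F_min)/2 = 174 N; F_m = (F_max+F_min)/2 = 440 N
τ_a = K_W·8F_aD/(πd³) = 1.3047 × 391.03 = 510.17 MPa
τ_m = K_s·8F_mD/(πd³) = 1.0984 × 988.82 = 1086.1 MPa
Soderberg: 1/n_f = τ_a/S_se + τ_m/S_sy = 510.17/392 + 1086.1/790 = 1.30144 + 1.37479 = 2.6762
n_f = 1/2.6762 = 0.3737

0.374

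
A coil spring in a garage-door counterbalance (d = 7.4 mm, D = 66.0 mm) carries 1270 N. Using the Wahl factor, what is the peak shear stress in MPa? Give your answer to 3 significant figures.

Spring index C = D/d = 66.0/7.4 = 8.9189
K_W = (4C−1)/(4C−4) + 0.615/C = 34.676/31.676 + 0.0690 = 1.1637
τ₀ = 8FD/(πd³) = 8·1270·66.0/(π·7.4³) = 670560/1273 = 526.74 MPa
τ_max = K·τ₀ = 1.1637 × 526.74 = 612.94 MPa

613 MPa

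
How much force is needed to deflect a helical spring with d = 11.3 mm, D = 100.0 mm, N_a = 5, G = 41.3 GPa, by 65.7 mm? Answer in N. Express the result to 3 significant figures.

k = Gd⁴/(8D³N_a) = (41.3×10³)(11.3⁴)/(8·100.0³·5) = 16.835 N/mm
F = k·δ = 16.835 × 65.7 = 1106 N

1110 N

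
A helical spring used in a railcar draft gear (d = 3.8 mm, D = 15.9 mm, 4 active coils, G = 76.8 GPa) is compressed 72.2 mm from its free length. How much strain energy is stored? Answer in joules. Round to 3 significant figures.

324 J

k = Gd⁴/(8D³N_a) = (76.8×10³)(3.8⁴)/(8·15.9³·4) = 124.5 N/mm
U = ½kδ² = 0.5 × 124.5 × 72.2² = 3.2449e+05 N·mm = 324.49 J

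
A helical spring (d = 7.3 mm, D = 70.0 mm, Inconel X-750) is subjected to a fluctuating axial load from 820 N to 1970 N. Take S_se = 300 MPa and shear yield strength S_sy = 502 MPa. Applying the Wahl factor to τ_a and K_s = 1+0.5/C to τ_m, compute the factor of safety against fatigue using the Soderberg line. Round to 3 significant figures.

0.425

C = D/d = 70.0/7.3 = 9.5890; K_W = (4C−1)/(4C−4)+0.615/C = 1.1515; K_s = 1+0.5/C = 1.0521
F_a = (F_max−F_min)/2 = 575 N; F_m = (F_max+F_min)/2 = 1395 N
τ_a = K_W·8F_aD/(πd³) = 1.1515 × 263.47 = 303.38 MPa
τ_m = K_s·8F_mD/(πd³) = 1.0521 × 639.21 = 672.54 MPa
Soderberg: 1/n_f = τ_a/S_se + τ_m/S_sy = 303.38/300 + 672.54/502 = 1.01126 + 1.33972 = 2.351
n_f = 1/2.351 = 0.4254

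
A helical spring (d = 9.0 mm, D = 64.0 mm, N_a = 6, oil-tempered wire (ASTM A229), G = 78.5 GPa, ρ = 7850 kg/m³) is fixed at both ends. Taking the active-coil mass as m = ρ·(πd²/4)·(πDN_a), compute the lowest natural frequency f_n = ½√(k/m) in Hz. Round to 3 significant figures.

k = Gd⁴/(8D³N_a) = (78.5×10³)(9.0⁴)/(8·64.0³·6) = 40.932 N/mm = 40932 N/m
Wire length L = πDN_a = π·64.0·6 = 1206.4 mm
m = ρ·(πd²/4)·L = 7850 × 63.617×10⁻⁶ m² × 1.2064 m = 0.60246 kg
f_n = ½√(k/m) = 0.5·√(40932/0.60246) = 0.5·√(67941) = 130.33 Hz

130 Hz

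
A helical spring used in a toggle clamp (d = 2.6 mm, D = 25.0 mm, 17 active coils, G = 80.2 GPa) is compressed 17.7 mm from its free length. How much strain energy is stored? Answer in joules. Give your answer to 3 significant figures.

k = Gd⁴/(8D³N_a) = (80.2×10³)(2.6⁴)/(8·25.0³·17) = 1.7247 N/mm
U = ½kδ² = 0.5 × 1.7247 × 17.7² = 270.16 N·mm = 0.27016 J

0.270 J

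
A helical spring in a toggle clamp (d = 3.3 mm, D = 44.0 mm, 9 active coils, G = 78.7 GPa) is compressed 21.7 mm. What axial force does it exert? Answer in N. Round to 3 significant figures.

k = Gd⁴/(8D³N_a) = (78.7×10³)(3.3⁴)/(8·44.0³·9) = 1.5217 N/mm
F = k·δ = 1.5217 × 21.7 = 33.022 N

33.0 N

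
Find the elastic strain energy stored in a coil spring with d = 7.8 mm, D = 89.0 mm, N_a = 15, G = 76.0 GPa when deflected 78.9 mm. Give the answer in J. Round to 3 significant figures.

k = Gd⁴/(8D³N_a) = (76.0×10³)(7.8⁴)/(8·89.0³·15) = 3.3254 N/mm
U = ½kδ² = 0.5 × 3.3254 × 78.9² = 10351 N·mm = 10.351 J

10.4 J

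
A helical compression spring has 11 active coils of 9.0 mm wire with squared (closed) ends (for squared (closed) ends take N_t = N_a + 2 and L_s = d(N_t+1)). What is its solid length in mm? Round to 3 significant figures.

126 mm

squared (closed) ends: N_t = N_a + 2 = 11 + 2 = 13
L_s = d·(N_t+1) = 9.0 × 14 = 126 mm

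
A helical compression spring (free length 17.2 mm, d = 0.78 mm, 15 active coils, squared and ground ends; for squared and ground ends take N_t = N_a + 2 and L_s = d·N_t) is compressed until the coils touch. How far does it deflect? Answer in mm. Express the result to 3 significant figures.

N_t = 17; L_s = 0.78·17 = 13.26 mm
δ_solid = L₀ − L_s = 17.2 − 13.26 = 3.94 mm

3.94 mm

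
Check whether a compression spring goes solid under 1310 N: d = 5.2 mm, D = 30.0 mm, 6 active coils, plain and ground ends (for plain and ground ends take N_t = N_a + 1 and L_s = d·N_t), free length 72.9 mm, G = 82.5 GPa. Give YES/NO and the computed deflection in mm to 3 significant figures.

k = Gd⁴/(8D³N_a) = (82.5×10³)(5.2⁴)/(8·30.0³·6) = 46.544 N/mm
N_t = 7; L_s = 5.2·7 = 36.4 mm; δ_solid = L₀ − L_s = 72.9 − 36.4 = 36.5 mm
δ = F/k = 1310/46.544 = 28.146 mm
δ < δ_solid → spring does not go solid

NO, δ = 28.1 mm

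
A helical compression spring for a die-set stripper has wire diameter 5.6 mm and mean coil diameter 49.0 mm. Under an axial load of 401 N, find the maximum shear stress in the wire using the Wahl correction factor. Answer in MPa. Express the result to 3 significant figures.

Spring index C = D/d = 49.0/5.6 = 8.7500
K_W = (4C−1)/(4C−4) + 0.615/C = 34.000/31.000 + 0.0703 = 1.1671
τ₀ = 8FD/(πd³) = 8·401·49.0/(π·5.6³) = 157192/551.71 = 284.92 MPa
τ_max = K·τ₀ = 1.1671 × 284.92 = 332.51 MPa

333 MPa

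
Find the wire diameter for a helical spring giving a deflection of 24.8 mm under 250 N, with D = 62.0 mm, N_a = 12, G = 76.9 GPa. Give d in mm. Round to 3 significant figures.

Required rate k = F/δ = 250/24.8 = 10.081 N/mm
d = (8D³N_a·k / G)^(1/4) = (8·62.0³·12·10.081 / (76.9×10³))^0.25
  = (2999.2)^0.25 = 7.4003 mm

7.40 mm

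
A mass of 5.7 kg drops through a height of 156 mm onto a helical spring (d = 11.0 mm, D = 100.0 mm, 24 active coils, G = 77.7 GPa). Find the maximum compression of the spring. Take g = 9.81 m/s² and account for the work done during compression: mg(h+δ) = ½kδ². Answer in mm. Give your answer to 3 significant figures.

64.5 mm

k = Gd⁴/(8D³N_a) = (77.7×10³)(11.0⁴)/(8·100.0³·24) = 5.925 N/mm
W = mg = 5.7 × 9.81 = 55.917 N
½kδ² − Wδ − Wh = 0 → δ = (W + √(W² + 2kWh))/k
δ = (55.917 + √(3126.7 + 103369))/5.925 = (55.917 + 326.34)/5.925 = 64.515 mm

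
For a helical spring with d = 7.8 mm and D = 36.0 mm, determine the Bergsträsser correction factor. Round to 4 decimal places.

1.3234

C = D/d = 36.0/7.8 = 4.6154
K_B = (4C+2)/(4C−3) = 20.462/15.462 = 1.3234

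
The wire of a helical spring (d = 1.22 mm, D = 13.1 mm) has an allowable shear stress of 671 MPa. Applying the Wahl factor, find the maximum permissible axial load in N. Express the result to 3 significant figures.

32.2 N

C = D/d = 13.1/1.22 = 10.7377
K_W = (4C−1)/(4C−4) + 0.615/C = 41.951/38.951 + 0.0573 = 1.1343
τ_max = K·8FD/(πd³) → F_max = τ_allow·πd³/(8DK)
F_max = 671·π·1.22³/(8·13.1·1.1343) = 3827.8/118.87 = 32.201 N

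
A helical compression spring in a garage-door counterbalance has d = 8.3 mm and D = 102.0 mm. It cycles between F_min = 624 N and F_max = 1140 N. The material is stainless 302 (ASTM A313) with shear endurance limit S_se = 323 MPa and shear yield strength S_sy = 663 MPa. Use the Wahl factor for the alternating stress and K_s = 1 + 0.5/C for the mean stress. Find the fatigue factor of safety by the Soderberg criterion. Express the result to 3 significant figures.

C = D/d = 102.0/8.3 = 12.2892; K_W = (4C−1)/(4C−4)+0.615/C = 1.1165; K_s = 1+0.5/C = 1.0407
F_a = (F_max−F_min)/2 = 258 N; F_m = (F_max+F_min)/2 = 882 N
τ_a = K_W·8F_aD/(πd³) = 1.1165 × 117.2 = 130.85 MPa
τ_m = K_s·8F_mD/(πd³) = 1.0407 × 400.66 = 416.96 MPa
Soderberg: 1/n_f = τ_a/S_se + τ_m/S_sy = 130.85/323 + 416.96/663 = 0.40511 + 0.62890 = 1.034
n_f = 1/1.034 = 0.9671

0.967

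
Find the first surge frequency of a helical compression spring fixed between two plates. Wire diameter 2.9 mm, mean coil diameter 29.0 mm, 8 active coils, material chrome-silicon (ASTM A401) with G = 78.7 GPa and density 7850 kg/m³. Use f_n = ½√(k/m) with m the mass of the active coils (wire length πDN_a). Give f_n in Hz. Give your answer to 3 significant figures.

k = Gd⁴/(8D³N_a) = (78.7×10³)(2.9⁴)/(8·29.0³·8) = 3.5661 N/mm = 3566.1 N/m
Wire length L = πDN_a = π·29.0·8 = 728.85 mm
m = ρ·(πd²/4)·L = 7850 × 6.6052×10⁻⁶ m² × 0.72885 m = 0.037791 kg
f_n = ½√(k/m) = 0.5·√(3566.1/0.037791) = 0.5·√(94362) = 153.59 Hz

154 Hz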